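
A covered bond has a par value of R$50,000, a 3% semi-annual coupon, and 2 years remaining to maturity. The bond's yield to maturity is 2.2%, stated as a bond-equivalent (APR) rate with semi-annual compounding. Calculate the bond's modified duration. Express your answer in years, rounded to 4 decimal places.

Periodic yield y = 0.011. First find Macaulay duration:
  t   CF        PV=CF/(1+0.011)^t    t·PV
  1       750.00       741.8398       741.8398
  2       750.00       733.7683     1,467.5366
  3       750.00       725.7847     2,177.3540
  4    50,750.00    48,577.0821   194,308.3284
  Σ                 50,778.4748   198,695.0588
P = 50,778.4748; Macaulay duration = 198,695.0588 / 50,778.4748 = 3.91298 half-year periods = 1.95649 years.
Modified duration = D_Mac / (1 + y) = 1.95649 / 1.011 = 1.93520 years.

1.9352 years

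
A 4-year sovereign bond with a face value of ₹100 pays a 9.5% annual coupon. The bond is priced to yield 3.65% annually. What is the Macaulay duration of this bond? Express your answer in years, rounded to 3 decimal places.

Periodic yield y = 0.0365. Discount each cash flow and weight by its year:
  t   CF        PV=CF/(1+0.0365)^t    t·PV
  1         9.50         9.1655         9.1655
  2         9.50         8.8427        17.6854
  3         9.50         8.5313        25.5939
  4       109.50        94.8717       379.4870
  Σ                    121.4112       431.9318
Price P = Σ PV = 121.4112.
Macaulay duration = Σ(t·PV) / P = 431.9318 / 121.4112 = 3.55759 years.

3.558 years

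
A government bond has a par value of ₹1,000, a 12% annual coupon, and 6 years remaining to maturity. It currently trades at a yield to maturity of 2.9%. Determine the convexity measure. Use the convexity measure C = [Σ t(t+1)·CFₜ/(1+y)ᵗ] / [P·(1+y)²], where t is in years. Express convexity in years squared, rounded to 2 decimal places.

29.78

With y = 0.029:
  t   CF        PV=CF/(1+0.029)^t    t·PV        t(t+1)·PV
  1       120.00       116.6181       116.6181         233.2362
  2       120.00       113.3315       226.6629         679.9888
  3       120.00       110.1375       330.4124       1,321.6497
  4       120.00       107.0335       428.1340       2,140.6701
  5       120.00       104.0170       520.0851       3,120.5103
  6     1,120.00       943.4650     5,660.7897      39,625.5282
  Σ                  1,494.6025     7,282.7023      47,121.5833
P = 1,494.6025.
Convexity = Σ t(t+1)·PV / [P·(1+y)²] = 47,121.5833 / (1,494.6025 × 1.058841) = 29.77580.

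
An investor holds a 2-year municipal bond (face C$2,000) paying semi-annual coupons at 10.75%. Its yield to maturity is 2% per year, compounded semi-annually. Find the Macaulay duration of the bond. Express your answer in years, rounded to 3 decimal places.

1.865 years

Periodic yield y = 0.01. Discount each cash flow and weight by its period:
  t   CF        PV=CF/(1+0.01)^t    t·PV
  1       107.50       106.4356       106.4356
  2       107.50       105.3818       210.7637
  3       107.50       104.3384       313.0153
  4     2,107.50     2,025.2661     8,101.0643
  Σ                  2,341.4220     8,731.2789
Price P = Σ PV = 2,341.4220.
Macaulay duration = Σ(t·PV) / P = 8,731.2789 / 2,341.4220 = 3.72905 half-year periods.
In years: 3.72905 / 2 = 1.86452 years.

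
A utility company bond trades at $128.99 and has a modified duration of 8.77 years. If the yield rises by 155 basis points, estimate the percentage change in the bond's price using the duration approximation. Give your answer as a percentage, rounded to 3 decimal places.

Duration approximation: ΔP/P ≈ -D_mod · Δy = -8.77 × (+0.0155) = -0.135935.
As a percentage: -13.5935%.

-13.594%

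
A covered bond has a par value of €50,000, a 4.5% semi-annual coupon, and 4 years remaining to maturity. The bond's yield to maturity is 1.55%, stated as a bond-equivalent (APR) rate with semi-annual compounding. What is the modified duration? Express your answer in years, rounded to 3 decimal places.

3.695 years

Periodic yield y = 0.00775. First find Macaulay duration:
  t   CF        PV=CF/(1+0.00775)^t    t·PV
  1     1,125.00     1,116.3483     1,116.3483
  2     1,125.00     1,107.7631     2,215.5263
  3     1,125.00     1,099.2440     3,297.7320
  4     1,125.00     1,090.7904     4,363.1615
  5     1,125.00     1,082.4018     5,412.0088
  6     1,125.00     1,074.0777     6,444.4659
  7     1,125.00     1,065.8176     7,460.7230
  8    51,125.00    48,062.9990   384,503.9923
  Σ                 55,699.4418   414,813.9580
P = 55,699.4418; Macaulay duration = 414,813.9580 / 55,699.4418 = 7.44736 half-year periods = 3.72368 years.
Modified duration = D_Mac / (1 + y) = 3.72368 / 1.00775 = 3.69504 years.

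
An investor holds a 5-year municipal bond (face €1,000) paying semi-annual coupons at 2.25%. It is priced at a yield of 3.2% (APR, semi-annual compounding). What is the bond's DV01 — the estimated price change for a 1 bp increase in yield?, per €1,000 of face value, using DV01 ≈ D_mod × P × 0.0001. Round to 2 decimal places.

€0.45

Periodic yield y = 0.016.
  t   CF        PV=CF/(1+0.016)^t    t·PV
  1        11.25        11.0728        11.0728
  2        11.25        10.8985        21.7969
  3        11.25        10.7268        32.1805
  4        11.25        10.5579        42.2316
  5        11.25        10.3916        51.9582
  6        11.25        10.2280        61.3679
  7        11.25        10.0669        70.4684
  8        11.25         9.9084        79.2671
  9        11.25         9.7523        87.7711
  10    1,011.25       862.8225     8,628.2249
  Σ                    956.4258     9,086.3395
P = 956.4258; D_Mac = 9.50031 half-year periods = 4.75015 yrs; D_mod = 4.67535 yrs.
DV01 ≈ 4.67535 × 956.4258 × 0.0001 = 0.447162.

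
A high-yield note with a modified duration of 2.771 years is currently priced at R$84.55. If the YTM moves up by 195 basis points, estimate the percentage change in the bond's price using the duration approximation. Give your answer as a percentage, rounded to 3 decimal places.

Duration approximation: ΔP/P ≈ -D_mod · Δy = -2.771 × (+0.0195) = -0.0540345.
As a percentage: -5.40345%.

-5.403%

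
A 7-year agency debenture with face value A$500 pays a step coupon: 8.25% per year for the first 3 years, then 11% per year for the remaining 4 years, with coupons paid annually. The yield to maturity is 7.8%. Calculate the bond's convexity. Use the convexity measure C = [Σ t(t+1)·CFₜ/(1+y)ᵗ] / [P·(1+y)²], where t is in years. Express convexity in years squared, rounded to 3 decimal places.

35.274

With y = 0.078:
  t   CF        PV=CF/(1+0.078)^t    t·PV        t(t+1)·PV
  1        41.25        38.2653        38.2653          76.5306
  2        41.25        35.4966        70.9931         212.9794
  3        41.25        32.9282        98.7845         395.1381
  4        55.00        40.7275       162.9100         814.5498
  5        55.00        37.7806       188.9030       1,133.4181
  6        55.00        35.0469       210.2816       1,471.9715
  7       555.00       328.0663     2,296.4643      18,371.7143
  Σ                    548.3114     3,066.6019      22,476.3019
P = 548.3114.
Convexity = Σ t(t+1)·PV / [P·(1+y)²] = 22,476.3019 / (548.3114 × 1.162084) = 35.27443.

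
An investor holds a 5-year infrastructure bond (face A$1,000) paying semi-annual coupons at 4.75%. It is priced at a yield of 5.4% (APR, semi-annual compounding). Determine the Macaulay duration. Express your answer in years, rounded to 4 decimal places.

Periodic yield y = 0.027. Discount each cash flow and weight by its period:
  t   CF        PV=CF/(1+0.027)^t    t·PV
  1        23.75        23.1256        23.1256
  2        23.75        22.5176        45.0353
  3        23.75        21.9256        65.7769
  4        23.75        21.3492        85.3968
  5        23.75        20.7879       103.9397
  6        23.75        20.2414       121.4485
  7        23.75        19.7093       137.9649
  8        23.75        19.1911       153.5289
  9        23.75        18.6866       168.1791
  10    1,023.75       784.3131     7,843.1312
  Σ                    971.8475     8,747.5269
Price P = Σ PV = 971.8475.
Macaulay duration = Σ(t·PV) / P = 8,747.5269 / 971.8475 = 9.00093 half-year periods.
In years: 9.00093 / 2 = 4.50046 years.

4.5005 years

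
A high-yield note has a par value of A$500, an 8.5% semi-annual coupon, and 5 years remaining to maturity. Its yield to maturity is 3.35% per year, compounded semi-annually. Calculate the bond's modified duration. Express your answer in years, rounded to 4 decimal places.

Periodic yield y = 0.01675. First find Macaulay duration:
  t   CF        PV=CF/(1+0.01675)^t    t·PV
  1        21.25        20.8999        20.8999
  2        21.25        20.5556        41.1112
  3        21.25        20.2170        60.6510
  4        21.25        19.8839        79.5357
  5        21.25        19.5564        97.7818
  6        21.25        19.2342       115.4051
  7        21.25        18.9173       132.4213
  8        21.25        18.6057       148.8454
  9        21.25        18.2992       164.6925
  10      521.25       441.4731     4,414.7311
  Σ                    617.6423     5,276.0751
P = 617.6423; Macaulay duration = 5,276.0751 / 617.6423 = 8.54228 half-year periods = 4.27114 years.
Modified duration = D_Mac / (1 + y) = 4.27114 / 1.01675 = 4.20078 years.

4.2008 years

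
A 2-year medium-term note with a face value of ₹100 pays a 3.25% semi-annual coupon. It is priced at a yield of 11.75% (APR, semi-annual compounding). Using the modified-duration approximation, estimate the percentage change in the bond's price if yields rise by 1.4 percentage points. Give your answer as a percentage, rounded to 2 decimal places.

-2.58%

Periodic yield y = 0.05875. Modified duration first:
  t   CF        PV=CF/(1+0.05875)^t    t·PV
  1        1.625         1.5348         1.5348
  2        1.625         1.4497         2.8993
  3        1.625         1.3692         4.1077
  4      101.625        80.8773       323.5094
  Σ                     85.2311       332.0512
P = 85.2311; D_Mac = 3.89589 half-year periods = 1.94795 yrs; D_mod = 1.94795/(1+0.05875) = 1.83986 yrs.
ΔP/P ≈ -D_mod · Δy = -1.83986 × (+0.014) = -0.025758 = -2.5758%.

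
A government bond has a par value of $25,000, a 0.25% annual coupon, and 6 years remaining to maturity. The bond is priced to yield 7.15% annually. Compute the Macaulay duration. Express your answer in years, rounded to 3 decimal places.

5.952 years

Periodic yield y = 0.0715. Discount each cash flow and weight by its year:
  t   CF        PV=CF/(1+0.0715)^t    t·PV
  1        62.50        58.3294        58.3294
  2        62.50        54.4372       108.8744
  3        62.50        50.8047       152.4140
  4        62.50        47.4145       189.6581
  5        62.50        44.2506       221.2530
  6    25,062.50    16,560.4196    99,362.5179
  Σ                 16,815.6560   100,093.0467
Price P = Σ PV = 16,815.6560.
Macaulay duration = Σ(t·PV) / P = 100,093.0467 / 16,815.6560 = 5.95237 years.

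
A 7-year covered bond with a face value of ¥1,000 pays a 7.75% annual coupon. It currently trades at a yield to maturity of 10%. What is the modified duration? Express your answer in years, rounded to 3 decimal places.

Periodic yield y = 0.1. First find Macaulay duration:
  t   CF        PV=CF/(1+0.1)^t    t·PV
  1        77.50        70.4545        70.4545
  2        77.50        64.0496       128.0992
  3        77.50        58.2269       174.6807
  4        77.50        52.9335       211.7342
  5        77.50        48.1214       240.6070
  6        77.50        43.7467       262.4804
  7     1,077.50       552.9279     3,870.4951
  Σ                    890.4606     4,958.5511
P = 890.4606; Macaulay duration = 4,958.5511 / 890.4606 = 5.56852 years.
Modified duration = D_Mac / (1 + y) = 5.56852 / 1.1 = 5.06229 years.

5.062 years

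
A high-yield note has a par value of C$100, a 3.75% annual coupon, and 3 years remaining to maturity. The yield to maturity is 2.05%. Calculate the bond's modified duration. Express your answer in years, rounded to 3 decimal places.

Periodic yield y = 0.0205. First find Macaulay duration:
  t   CF        PV=CF/(1+0.0205)^t    t·PV
  1         3.75         3.6747         3.6747
  2         3.75         3.6009         7.2017
  3       103.75        97.6223       292.8669
  Σ                    104.8978       303.7433
P = 104.8978; Macaulay duration = 303.7433 / 104.8978 = 2.89561 years.
Modified duration = D_Mac / (1 + y) = 2.89561 / 1.0205 = 2.83744 years.

2.837 years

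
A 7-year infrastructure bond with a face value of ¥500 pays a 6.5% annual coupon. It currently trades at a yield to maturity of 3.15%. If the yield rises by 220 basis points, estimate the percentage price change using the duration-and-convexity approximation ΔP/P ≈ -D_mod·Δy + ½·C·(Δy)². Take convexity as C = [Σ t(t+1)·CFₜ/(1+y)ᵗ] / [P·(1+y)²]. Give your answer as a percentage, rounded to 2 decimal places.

-11.69%

With y = 0.0315:
  t   CF        PV=CF/(1+0.0315)^t    t·PV        t(t+1)·PV
  1        32.50        31.5075        31.5075          63.0150
  2        32.50        30.5453        61.0907         183.2720
  3        32.50        29.6125        88.8376         355.3505
  4        32.50        28.7082       114.8329         574.1646
  5        32.50        27.8315       139.1577         834.9461
  6        32.50        26.9816       161.8897       1,133.2279
  7       532.50       428.5830     3,000.0813      24,000.6505
  Σ                    603.7698     3,597.3974      27,144.6267
P = 603.7698; D_Mac = 5.95823 yrs; D_mod = 5.77627 yrs; C = 42.25460.
Duration effect: -5.77627 × (+0.022) = -0.127078
Convexity effect: 0.5 × 42.25460 × (0.022)² = +0.0102256
ΔP/P ≈ -0.127078 + 0.0102256 = -0.116852 = -11.6852%.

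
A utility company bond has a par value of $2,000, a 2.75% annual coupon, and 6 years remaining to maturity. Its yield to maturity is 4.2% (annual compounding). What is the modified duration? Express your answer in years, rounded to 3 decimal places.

5.369 years

Periodic yield y = 0.042. First find Macaulay duration:
  t   CF        PV=CF/(1+0.042)^t    t·PV
  1        55.00        52.7831        52.7831
  2        55.00        50.6556       101.3112
  3        55.00        48.6138       145.8414
  4        55.00        46.6543       186.6173
  5        55.00        44.7738       223.8691
  6     2,055.00     1,605.4823     9,632.8936
  Σ                  1,848.9629    10,343.3156
P = 1,848.9629; Macaulay duration = 10,343.3156 / 1,848.9629 = 5.59412 years.
Modified duration = D_Mac / (1 + y) = 5.59412 / 1.042 = 5.36863 years.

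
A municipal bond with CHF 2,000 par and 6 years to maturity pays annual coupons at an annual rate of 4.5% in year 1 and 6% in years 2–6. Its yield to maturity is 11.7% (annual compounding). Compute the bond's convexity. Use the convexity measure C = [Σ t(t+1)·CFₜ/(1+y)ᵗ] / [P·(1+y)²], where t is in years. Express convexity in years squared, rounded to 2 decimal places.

With y = 0.117:
  t   CF        PV=CF/(1+0.117)^t    t·PV        t(t+1)·PV
  1        90.00        80.5730        80.5730         161.1459
  2       120.00        96.1778       192.3556         577.0669
  3       120.00        86.1037       258.3110       1,033.2442
  4       120.00        77.0848       308.3391       1,541.6953
  5       120.00        69.0105       345.0527       2,070.3160
  6     2,120.00     1,091.4826     6,548.8957      45,842.2698
  Σ                  1,500.4324     7,733.5270      51,225.7381
P = 1,500.4324.
Convexity = Σ t(t+1)·PV / [P·(1+y)²] = 51,225.7381 / (1,500.4324 × 1.247689) = 27.36311.

27.36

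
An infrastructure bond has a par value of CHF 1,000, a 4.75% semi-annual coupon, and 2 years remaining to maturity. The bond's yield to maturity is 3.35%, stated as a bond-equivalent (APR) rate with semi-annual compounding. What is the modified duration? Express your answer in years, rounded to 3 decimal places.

1.901 years

Periodic yield y = 0.01675. First find Macaulay duration:
  t   CF        PV=CF/(1+0.01675)^t    t·PV
  1        23.75        23.3587        23.3587
  2        23.75        22.9739        45.9479
  3        23.75        22.5955        67.7864
  4     1,023.75       957.9375     3,831.7501
  Σ                  1,026.8657     3,968.8431
P = 1,026.8657; Macaulay duration = 3,968.8431 / 1,026.8657 = 3.86501 half-year periods = 1.93250 years.
Modified duration = D_Mac / (1 + y) = 1.93250 / 1.01675 = 1.90067 years.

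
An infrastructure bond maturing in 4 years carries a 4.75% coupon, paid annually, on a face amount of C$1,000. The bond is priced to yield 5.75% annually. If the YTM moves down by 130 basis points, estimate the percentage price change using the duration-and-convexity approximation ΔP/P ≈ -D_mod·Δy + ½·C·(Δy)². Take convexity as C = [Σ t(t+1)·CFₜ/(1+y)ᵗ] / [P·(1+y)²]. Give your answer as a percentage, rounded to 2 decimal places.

+4.72%

With y = 0.0575:
  t   CF        PV=CF/(1+0.0575)^t    t·PV        t(t+1)·PV
  1        47.50        44.9173        44.9173          89.8345
  2        47.50        42.4749        84.9499         254.8497
  3        47.50        40.1654       120.4963         481.9852
  4     1,047.50       837.5920     3,350.3681      16,751.8403
  Σ                    965.1497     3,600.7315      17,578.5097
P = 965.1497; D_Mac = 3.73075 yrs; D_mod = 3.52790 yrs; C = 16.28646.
Duration effect: -3.52790 × (-0.013) = +0.045863
Convexity effect: 0.5 × 16.28646 × (-0.013)² = +0.0013762
ΔP/P ≈ +0.045863 + 0.0013762 = +0.047239 = +4.7239%.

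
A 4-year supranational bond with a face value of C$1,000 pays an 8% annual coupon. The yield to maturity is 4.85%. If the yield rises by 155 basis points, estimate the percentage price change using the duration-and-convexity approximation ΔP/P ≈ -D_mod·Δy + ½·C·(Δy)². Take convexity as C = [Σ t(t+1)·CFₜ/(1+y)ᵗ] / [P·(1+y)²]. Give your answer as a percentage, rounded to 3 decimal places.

With y = 0.0485:
  t   CF        PV=CF/(1+0.0485)^t    t·PV        t(t+1)·PV
  1        80.00        76.2995        76.2995         152.5990
  2        80.00        72.7701       145.5402         436.6207
  3        80.00        69.4040       208.2121         832.8483
  4     1,080.00       893.6141     3,574.4564      17,872.2821
  Σ                  1,112.0877     4,004.5082      19,294.3502
P = 1,112.0877; D_Mac = 3.60089 yrs; D_mod = 3.43433 yrs; C = 15.78172.
Duration effect: -3.43433 × (+0.0155) = -0.053232
Convexity effect: 0.5 × 15.78172 × (0.0155)² = +0.0018958
ΔP/P ≈ -0.053232 + 0.0018958 = -0.051336 = -5.1336%.

-5.134%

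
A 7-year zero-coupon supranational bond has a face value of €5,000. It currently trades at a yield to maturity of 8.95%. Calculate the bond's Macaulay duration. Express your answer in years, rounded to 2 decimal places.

A zero-coupon bond has a single cash flow at maturity, so its Macaulay duration equals its maturity: 7 years.

7.00 years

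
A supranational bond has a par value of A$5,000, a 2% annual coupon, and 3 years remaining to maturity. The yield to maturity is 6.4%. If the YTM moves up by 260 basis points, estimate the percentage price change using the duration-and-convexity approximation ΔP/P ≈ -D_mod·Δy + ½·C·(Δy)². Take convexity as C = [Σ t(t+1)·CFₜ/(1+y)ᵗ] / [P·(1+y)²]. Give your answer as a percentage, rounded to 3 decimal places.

-6.830%

With y = 0.064:
  t   CF        PV=CF/(1+0.064)^t    t·PV        t(t+1)·PV
  1       100.00        93.9850        93.9850         187.9699
  2       100.00        88.3317       176.6635         529.9904
  3     5,100.00     4,233.9458    12,701.8373      50,807.3494
  Σ                  4,416.2625    12,972.4858      51,525.3097
P = 4,416.2625; D_Mac = 2.93744 yrs; D_mod = 2.76075 yrs; C = 10.30582.
Duration effect: -2.76075 × (+0.026) = -0.071779
Convexity effect: 0.5 × 10.30582 × (0.026)² = +0.0034834
ΔP/P ≈ -0.071779 + 0.0034834 = -0.068296 = -6.8296%.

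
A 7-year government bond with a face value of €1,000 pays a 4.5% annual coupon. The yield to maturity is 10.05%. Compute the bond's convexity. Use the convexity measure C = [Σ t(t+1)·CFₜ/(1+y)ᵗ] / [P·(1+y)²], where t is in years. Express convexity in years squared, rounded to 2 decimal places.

With y = 0.1005:
  t   CF        PV=CF/(1+0.1005)^t    t·PV        t(t+1)·PV
  1        45.00        40.8905        40.8905          81.7810
  2        45.00        37.1563        74.3126         222.9378
  3        45.00        33.7631       101.2893         405.1573
  4        45.00        30.6798       122.7191         613.5957
  5        45.00        27.8780       139.3902         836.3413
  6        45.00        25.3322       151.9930       1,063.9507
  7     1,045.00       534.5471     3,741.8296      29,934.6365
  Σ                    730.2470     4,372.4243      33,158.4003
P = 730.2470.
Convexity = Σ t(t+1)·PV / [P·(1+y)²] = 33,158.4003 / (730.2470 × 1.211100) = 37.49244.

37.49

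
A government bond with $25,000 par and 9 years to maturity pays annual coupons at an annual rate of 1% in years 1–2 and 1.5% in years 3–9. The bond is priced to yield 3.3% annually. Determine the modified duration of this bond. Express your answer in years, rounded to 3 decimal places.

Periodic yield y = 0.033. First find Macaulay duration:
  t   CF        PV=CF/(1+0.033)^t    t·PV
  1       250.00       242.0136       242.0136
  2       250.00       234.2822       468.5645
  3       375.00       340.1969     1,020.5906
  4       375.00       329.3290     1,317.3160
  5       375.00       318.8083     1,594.0416
  6       375.00       308.6237     1,851.7425
  7       375.00       298.7645     2,091.3516
  8       375.00       289.2202     2,313.7620
  9    25,375.00    18,945.3729   170,508.3559
  Σ                 21,306.6114   181,407.7382
P = 21,306.6114; Macaulay duration = 181,407.7382 / 21,306.6114 = 8.51415 years.
Modified duration = D_Mac / (1 + y) = 8.51415 / 1.033 = 8.24216 years.

8.242 years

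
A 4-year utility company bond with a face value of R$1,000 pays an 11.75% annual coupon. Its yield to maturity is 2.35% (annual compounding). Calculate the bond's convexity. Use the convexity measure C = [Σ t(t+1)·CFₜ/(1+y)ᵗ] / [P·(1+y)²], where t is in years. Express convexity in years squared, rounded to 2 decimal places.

15.91

With y = 0.0235:
  t   CF        PV=CF/(1+0.0235)^t    t·PV        t(t+1)·PV
  1       117.50       114.8021       114.8021         229.6043
  2       117.50       112.1662       224.3325         672.9975
  3       117.50       109.5909       328.7726       1,315.0903
  4     1,117.50     1,018.3478     4,073.3913      20,366.9567
  Σ                  1,354.9071     4,741.2985      22,584.6487
P = 1,354.9071.
Convexity = Σ t(t+1)·PV / [P·(1+y)²] = 22,584.6487 / (1,354.9071 × 1.047552) = 15.91212.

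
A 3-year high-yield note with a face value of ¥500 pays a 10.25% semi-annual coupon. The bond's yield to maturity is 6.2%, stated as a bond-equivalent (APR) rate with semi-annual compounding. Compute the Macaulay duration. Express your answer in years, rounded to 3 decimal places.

2.677 years

Periodic yield y = 0.031. Discount each cash flow and weight by its period:
  t   CF        PV=CF/(1+0.031)^t    t·PV
  1       25.625        24.8545        24.8545
  2       25.625        24.1072        48.2144
  3       25.625        23.3823        70.1470
  4       25.625        22.6793        90.7171
  5       25.625        21.9974       109.9868
  6      525.625       437.6471     2,625.8824
  Σ                    554.6677     2,969.8022
Price P = Σ PV = 554.6677.
Macaulay duration = Σ(t·PV) / P = 2,969.8022 / 554.6677 = 5.35420 half-year periods.
In years: 5.35420 / 2 = 2.67710 years.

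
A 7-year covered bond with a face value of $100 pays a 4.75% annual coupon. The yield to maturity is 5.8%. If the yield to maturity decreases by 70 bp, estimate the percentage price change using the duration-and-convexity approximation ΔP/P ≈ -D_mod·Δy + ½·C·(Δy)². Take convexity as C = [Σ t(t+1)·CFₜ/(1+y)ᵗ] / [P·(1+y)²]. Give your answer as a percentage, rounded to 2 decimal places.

+4.13%

With y = 0.058:
  t   CF        PV=CF/(1+0.058)^t    t·PV        t(t+1)·PV
  1         4.75         4.4896         4.4896           8.9792
  2         4.75         4.2435         8.4870          25.4609
  3         4.75         4.0109        12.0326          48.1302
  4         4.75         3.7910        15.1639          75.8195
  5         4.75         3.5832        17.9158         107.4946
  6         4.75         3.3867        20.3203         142.2423
  7       104.75        70.5918       494.1427       3,953.1417
  Σ                     94.0966       572.5518       4,361.2685
P = 94.0966; D_Mac = 6.08472 yrs; D_mod = 5.75116 yrs; C = 41.40641.
Duration effect: -5.75116 × (-0.007) = +0.040258
Convexity effect: 0.5 × 41.40641 × (-0.007)² = +0.0010145
ΔP/P ≈ +0.040258 + 0.0010145 = +0.041273 = +4.1273%.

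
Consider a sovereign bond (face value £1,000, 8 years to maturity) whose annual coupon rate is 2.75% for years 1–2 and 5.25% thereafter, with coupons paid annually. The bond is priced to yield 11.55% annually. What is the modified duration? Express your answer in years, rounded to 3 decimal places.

6.050 years

Periodic yield y = 0.1155. First find Macaulay duration:
  t   CF        PV=CF/(1+0.1155)^t    t·PV
  1        27.50        24.6526        24.6526
  2        27.50        22.1001        44.2001
  3        52.50        37.8225       113.4676
  4        52.50        33.9063       135.6254
  5        52.50        30.3956       151.9782
  6        52.50        27.2485       163.4907
  7        52.50        24.4271       170.9898
  8     1,052.50       439.0010     3,512.0080
  Σ                    639.5538     4,316.4125
P = 639.5538; Macaulay duration = 4,316.4125 / 639.5538 = 6.74910 years.
Modified duration = D_Mac / (1 + y) = 6.74910 / 1.1155 = 6.05029 years.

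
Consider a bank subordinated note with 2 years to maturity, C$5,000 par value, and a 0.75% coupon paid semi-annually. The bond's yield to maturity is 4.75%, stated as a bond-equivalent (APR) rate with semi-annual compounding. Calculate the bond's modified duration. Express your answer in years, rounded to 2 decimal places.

Periodic yield y = 0.02375. First find Macaulay duration:
  t   CF        PV=CF/(1+0.02375)^t    t·PV
  1        18.75        18.3150        18.3150
  2        18.75        17.8901        35.7803
  3        18.75        17.4751        52.4253
  4     5,018.75     4,568.9868    18,275.9472
  Σ                  4,622.6670    18,382.4678
P = 4,622.6670; Macaulay duration = 18,382.4678 / 4,622.6670 = 3.97659 half-year periods = 1.98830 years.
Modified duration = D_Mac / (1 + y) = 1.98830 / 1.02375 = 1.94217 years.

1.94 years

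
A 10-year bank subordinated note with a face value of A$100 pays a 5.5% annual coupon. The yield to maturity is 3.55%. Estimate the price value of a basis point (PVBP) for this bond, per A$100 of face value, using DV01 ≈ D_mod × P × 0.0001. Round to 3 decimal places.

Periodic yield y = 0.0355.
  t   CF        PV=CF/(1+0.0355)^t    t·PV
  1         5.50         5.3114         5.3114
  2         5.50         5.1294        10.2587
  3         5.50         4.9535        14.8605
  4         5.50         4.7837        19.1347
  5         5.50         4.6197        23.0984
  6         5.50         4.4613        26.7678
  7         5.50         4.3084        30.1585
  8         5.50         4.1607        33.2853
  9         5.50         4.0180        36.1622
  10      105.50        74.4306       744.3058
  Σ                    116.1766       943.3434
P = 116.1766; D_Mac = 8.11991 yrs; D_mod = 7.84154 yrs.
DV01 ≈ 7.84154 × 116.1766 × 0.0001 = 0.091100.

A$0.091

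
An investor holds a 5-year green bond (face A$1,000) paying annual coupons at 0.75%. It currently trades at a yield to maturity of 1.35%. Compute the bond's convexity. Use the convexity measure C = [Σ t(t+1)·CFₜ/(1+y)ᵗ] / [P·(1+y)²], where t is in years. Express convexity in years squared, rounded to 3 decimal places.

With y = 0.0135:
  t   CF        PV=CF/(1+0.0135)^t    t·PV        t(t+1)·PV
  1         7.50         7.4001         7.4001          14.8002
  2         7.50         7.3015        14.6031          43.8092
  3         7.50         7.2043        21.6128          86.4512
  4         7.50         7.1083        28.4332         142.1662
  5     1,007.50       942.1635     4,710.8177      28,264.9059
  Σ                    971.1777     4,782.8669      28,552.1327
P = 971.1777.
Convexity = Σ t(t+1)·PV / [P·(1+y)²] = 28,552.1327 / (971.1777 × 1.027182) = 28.62150.

28.621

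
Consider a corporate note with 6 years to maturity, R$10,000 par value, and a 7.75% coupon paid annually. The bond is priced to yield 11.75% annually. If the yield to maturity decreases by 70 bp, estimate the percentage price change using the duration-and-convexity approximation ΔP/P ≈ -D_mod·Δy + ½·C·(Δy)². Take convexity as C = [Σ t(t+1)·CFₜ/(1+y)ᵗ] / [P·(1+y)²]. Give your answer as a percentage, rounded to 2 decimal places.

With y = 0.1175:
  t   CF        PV=CF/(1+0.1175)^t    t·PV        t(t+1)·PV
  1       775.00       693.5123       693.5123       1,387.0246
  2       775.00       620.5927     1,241.1853       3,723.5560
  3       775.00       555.3402     1,666.0206       6,664.0823
  4       775.00       496.9487     1,987.7949       9,938.9744
  5       775.00       444.6968     2,223.4842      13,340.9052
  6    10,775.00     5,532.6359    33,195.8152     232,370.7065
  Σ                  8,343.7266    41,007.8125     267,425.2490
P = 8,343.7266; D_Mac = 4.91481 yrs; D_mod = 4.39804 yrs; C = 25.66536.
Duration effect: -4.39804 × (-0.007) = +0.030786
Convexity effect: 0.5 × 25.66536 × (-0.007)² = +0.0006288
ΔP/P ≈ +0.030786 + 0.0006288 = +0.031415 = +3.1415%.

+3.14%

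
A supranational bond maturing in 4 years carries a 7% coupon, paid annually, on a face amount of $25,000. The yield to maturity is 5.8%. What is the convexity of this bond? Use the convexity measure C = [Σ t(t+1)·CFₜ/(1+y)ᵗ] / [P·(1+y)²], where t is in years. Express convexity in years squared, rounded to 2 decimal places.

15.69

With y = 0.058:
  t   CF        PV=CF/(1+0.058)^t    t·PV        t(t+1)·PV
  1     1,750.00     1,654.0643     1,654.0643       3,308.1285
  2     1,750.00     1,563.3878     3,126.7756       9,380.3267
  3     1,750.00     1,477.6822     4,433.0466      17,732.1866
  4    26,750.00    21,349.1759    85,396.7036     426,983.5181
  Σ                 26,044.3102    94,610.5901     457,404.1599
P = 26,044.3102.
Convexity = Σ t(t+1)·PV / [P·(1+y)²] = 457,404.1599 / (26,044.3102 × 1.119364) = 15.68975.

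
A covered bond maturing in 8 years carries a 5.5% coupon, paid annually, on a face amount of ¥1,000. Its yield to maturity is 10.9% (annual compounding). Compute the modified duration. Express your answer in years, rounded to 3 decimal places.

Periodic yield y = 0.109. First find Macaulay duration:
  t   CF        PV=CF/(1+0.109)^t    t·PV
  1        55.00        49.5942        49.5942
  2        55.00        44.7198        89.4395
  3        55.00        40.3244       120.9732
  4        55.00        36.3611       145.4442
  5        55.00        32.7872       163.9362
  6        55.00        29.5647       177.3882
  7        55.00        26.6589       186.6121
  8     1,055.00       461.1053     3,688.8422
  Σ                    721.1156     4,622.2300
P = 721.1156; Macaulay duration = 4,622.2300 / 721.1156 = 6.40983 years.
Modified duration = D_Mac / (1 + y) = 6.40983 / 1.109 = 5.77983 years.

5.780 years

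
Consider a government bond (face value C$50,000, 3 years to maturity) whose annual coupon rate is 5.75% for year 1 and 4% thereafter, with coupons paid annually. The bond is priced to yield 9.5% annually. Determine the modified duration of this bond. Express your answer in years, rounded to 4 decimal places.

Periodic yield y = 0.095. First find Macaulay duration:
  t   CF        PV=CF/(1+0.095)^t    t·PV
  1     2,875.00     2,625.5708     2,625.5708
  2     2,000.00     1,668.0219     3,336.0439
  3    52,000.00    39,606.0003   118,818.0008
  Σ                 43,899.5930   124,779.6155
P = 43,899.5930; Macaulay duration = 124,779.6155 / 43,899.5930 = 2.84239 years.
Modified duration = D_Mac / (1 + y) = 2.84239 / 1.095 = 2.59579 years.

2.5958 years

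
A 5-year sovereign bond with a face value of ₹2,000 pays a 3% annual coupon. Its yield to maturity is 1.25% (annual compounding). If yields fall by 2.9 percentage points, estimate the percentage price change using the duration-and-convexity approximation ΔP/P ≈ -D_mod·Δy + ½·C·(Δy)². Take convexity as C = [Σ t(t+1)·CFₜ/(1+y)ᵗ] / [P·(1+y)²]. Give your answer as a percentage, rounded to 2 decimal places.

With y = 0.0125:
  t   CF        PV=CF/(1+0.0125)^t    t·PV        t(t+1)·PV
  1        60.00        59.2593        59.2593         118.5185
  2        60.00        58.5277       117.0553         351.1660
  3        60.00        57.8051       173.4153         693.6612
  4        60.00        57.0915       228.3658       1,141.8291
  5     2,060.00     1,935.9407     9,679.7037      58,078.2224
  Σ                  2,168.6242    10,257.7994      60,383.3973
P = 2,168.6242; D_Mac = 4.73010 yrs; D_mod = 4.67170 yrs; C = 27.16084.
Duration effect: -4.67170 × (-0.029) = +0.135479
Convexity effect: 0.5 × 27.16084 × (-0.029)² = +0.0114211
ΔP/P ≈ +0.135479 + 0.0114211 = +0.146900 = +14.6900%.

+14.69%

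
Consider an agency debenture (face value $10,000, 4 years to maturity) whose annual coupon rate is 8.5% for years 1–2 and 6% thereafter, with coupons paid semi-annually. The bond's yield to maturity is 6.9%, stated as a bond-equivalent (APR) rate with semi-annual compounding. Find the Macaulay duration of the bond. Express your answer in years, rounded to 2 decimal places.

3.50 years

Periodic yield y = 0.0345. Discount each cash flow and weight by its period:
  t   CF        PV=CF/(1+0.0345)^t    t·PV
  1       425.00       410.8265       410.8265
  2       425.00       397.1257       794.2513
  3       425.00       383.8817     1,151.6452
  4       425.00       371.0795     1,484.3180
  5       300.00       253.2030     1,266.0148
  6       300.00       244.7588     1,468.5527
  7       300.00       236.5962     1,656.1735
  8    10,300.00     7,852.2346    62,817.8765
  Σ                 10,149.7059    71,049.6585
Price P = Σ PV = 10,149.7059.
Macaulay duration = Σ(t·PV) / P = 71,049.6585 / 10,149.7059 = 7.00017 half-year periods.
In years: 7.00017 / 2 = 3.50008 years.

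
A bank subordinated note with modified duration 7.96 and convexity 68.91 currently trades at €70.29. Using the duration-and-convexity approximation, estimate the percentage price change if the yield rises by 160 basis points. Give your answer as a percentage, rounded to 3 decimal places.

-11.854%

Duration effect: -D_mod·Δy = -7.96 × (+0.016) = -0.127360
Convexity effect: ½·C·(Δy)² = 0.5 × 68.91 × (0.016)² = +0.00882048
ΔP/P ≈ -0.127360 + 0.00882048 = -0.11853952
= -11.853952%.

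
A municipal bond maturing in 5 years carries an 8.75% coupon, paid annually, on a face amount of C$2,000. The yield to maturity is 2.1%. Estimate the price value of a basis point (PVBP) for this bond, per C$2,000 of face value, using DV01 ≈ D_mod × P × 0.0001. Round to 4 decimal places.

Periodic yield y = 0.021.
  t   CF        PV=CF/(1+0.021)^t    t·PV
  1       175.00       171.4006       171.4006
  2       175.00       167.8752       335.7504
  3       175.00       164.4223       493.2670
  4       175.00       161.0405       644.1620
  5     2,175.00     1,960.3362     9,801.6808
  Σ                  2,625.0748    11,446.2608
P = 2,625.0748; D_Mac = 4.36036 yrs; D_mod = 4.27067 yrs.
DV01 ≈ 4.27067 × 2,625.0748 × 0.0001 = 1.121083.

C$1.1211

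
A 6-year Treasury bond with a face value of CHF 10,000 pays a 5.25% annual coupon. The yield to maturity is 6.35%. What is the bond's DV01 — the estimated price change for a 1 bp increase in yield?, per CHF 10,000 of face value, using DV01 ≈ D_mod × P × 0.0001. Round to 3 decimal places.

Periodic yield y = 0.0635.
  t   CF        PV=CF/(1+0.0635)^t    t·PV
  1       525.00       493.6530       493.6530
  2       525.00       464.1777       928.3555
  3       525.00       436.4624     1,309.3872
  4       525.00       410.4019     1,641.6075
  5       525.00       385.8974     1,929.4869
  6    10,525.00     7,274.3993    43,646.3961
  Σ                  9,464.9918    49,948.8861
P = 9,464.9918; D_Mac = 5.27722 yrs; D_mod = 4.96213 yrs.
DV01 ≈ 4.96213 × 9,464.9918 × 0.0001 = 4.696651.

CHF 4.697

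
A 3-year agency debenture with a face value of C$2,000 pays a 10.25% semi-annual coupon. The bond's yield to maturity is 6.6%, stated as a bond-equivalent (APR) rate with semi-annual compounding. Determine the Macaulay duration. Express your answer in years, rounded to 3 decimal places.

Periodic yield y = 0.033. Discount each cash flow and weight by its period:
  t   CF        PV=CF/(1+0.033)^t    t·PV
  1       102.50        99.2256        99.2256
  2       102.50        96.0557       192.1114
  3       102.50        92.9871       278.9614
  4       102.50        90.0166       360.0664
  5       102.50        87.1409       435.7047
  6     2,102.50     1,730.3505    10,382.1028
  Σ                  2,195.7764    11,748.1723
Price P = Σ PV = 2,195.7764.
Macaulay duration = Σ(t·PV) / P = 11,748.1723 / 2,195.7764 = 5.35035 half-year periods.
In years: 5.35035 / 2 = 2.67517 years.

2.675 years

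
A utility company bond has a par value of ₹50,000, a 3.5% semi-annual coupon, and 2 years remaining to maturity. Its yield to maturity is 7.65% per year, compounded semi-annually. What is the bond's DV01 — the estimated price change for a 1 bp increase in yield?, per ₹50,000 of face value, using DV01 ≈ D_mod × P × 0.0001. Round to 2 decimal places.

₹8.67

Periodic yield y = 0.03825.
  t   CF        PV=CF/(1+0.03825)^t    t·PV
  1       875.00       842.7643       842.7643
  2       875.00       811.7161     1,623.4323
  3       875.00       781.8118     2,345.4355
  4    50,875.00    43,782.1075   175,128.4301
  Σ                 46,218.3997   179,940.0620
P = 46,218.3997; D_Mac = 3.89326 half-year periods = 1.94663 yrs; D_mod = 1.87491 yrs.
DV01 ≈ 1.87491 × 46,218.3997 × 0.0001 = 8.665546.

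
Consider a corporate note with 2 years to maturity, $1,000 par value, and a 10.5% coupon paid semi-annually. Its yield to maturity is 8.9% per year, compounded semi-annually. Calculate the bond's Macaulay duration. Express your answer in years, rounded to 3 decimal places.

Periodic yield y = 0.0445. Discount each cash flow and weight by its period:
  t   CF        PV=CF/(1+0.0445)^t    t·PV
  1        52.50        50.2633        50.2633
  2        52.50        48.1219        96.2437
  3        52.50        46.0717       138.2150
  4     1,052.50       884.2770     3,537.1080
  Σ                  1,028.7338     3,821.8300
Price P = Σ PV = 1,028.7338.
Macaulay duration = Σ(t·PV) / P = 3,821.8300 / 1,028.7338 = 3.71508 half-year periods.
In years: 3.71508 / 2 = 1.85754 years.

1.858 years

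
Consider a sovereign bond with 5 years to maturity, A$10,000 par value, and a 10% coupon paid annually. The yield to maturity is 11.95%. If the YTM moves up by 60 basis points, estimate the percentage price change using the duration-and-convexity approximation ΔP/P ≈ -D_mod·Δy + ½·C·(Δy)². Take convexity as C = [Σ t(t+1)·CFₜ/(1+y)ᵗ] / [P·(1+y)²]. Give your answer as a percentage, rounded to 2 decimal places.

-2.18%

With y = 0.1195:
  t   CF        PV=CF/(1+0.1195)^t    t·PV        t(t+1)·PV
  1     1,000.00       893.2559       893.2559       1,786.5118
  2     1,000.00       797.9061     1,595.8123       4,787.4368
  3     1,000.00       712.7344     2,138.2031       8,552.8125
  4     1,000.00       636.6542     2,546.6168      12,733.0840
  5    11,000.00     6,255.6464    31,278.2322     187,669.3934
  Σ                  9,296.1971    38,452.1204     215,529.2386
P = 9,296.1971; D_Mac = 4.13633 yrs; D_mod = 3.69480 yrs; C = 18.49919.
Duration effect: -3.69480 × (+0.006) = -0.022169
Convexity effect: 0.5 × 18.49919 × (0.006)² = +0.0003330
ΔP/P ≈ -0.022169 + 0.0003330 = -0.021836 = -2.1836%.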